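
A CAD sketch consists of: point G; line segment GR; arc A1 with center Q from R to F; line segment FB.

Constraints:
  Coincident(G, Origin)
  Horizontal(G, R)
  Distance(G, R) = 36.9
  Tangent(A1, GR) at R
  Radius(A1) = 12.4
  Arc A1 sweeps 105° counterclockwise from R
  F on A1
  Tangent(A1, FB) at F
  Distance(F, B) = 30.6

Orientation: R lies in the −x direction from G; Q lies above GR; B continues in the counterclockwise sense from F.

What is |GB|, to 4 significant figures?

55.84

G is at the origin; GR is horizontal with |GR| = 36.9 and R on the −x side, so R = (-36.90, 0.000). A1 meets GR tangentially, so QR is at right angles to GR, so Q = R + (0, 12.4) = (-36.90, 12.40). On A1, R sits at bearing -90° from Q; a 105° counterclockwise sweep puts F at bearing 15°, so F = Q + 12.4·(cos 15°, sin 15°) = (-24.92, 15.61). Tangency of A1 to FB means the radius QF is perpendicular to FB, so FB runs along (−sin 15°, cos 15°); with |FB| = 30.6, B = (-32.84, 45.17). Then |GB| = |B − G| = 55.84.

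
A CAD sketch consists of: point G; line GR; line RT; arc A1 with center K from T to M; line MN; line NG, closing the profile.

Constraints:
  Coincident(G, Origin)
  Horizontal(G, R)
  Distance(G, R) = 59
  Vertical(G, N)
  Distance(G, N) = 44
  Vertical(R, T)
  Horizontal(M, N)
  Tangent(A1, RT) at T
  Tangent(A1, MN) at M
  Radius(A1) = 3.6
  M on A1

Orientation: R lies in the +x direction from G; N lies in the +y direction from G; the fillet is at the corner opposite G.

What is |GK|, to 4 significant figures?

68.57

G is at the origin; GR is horizontal with |GR| = 59.0 and R on the +x side, so R = (59.00, 0.000). G and N share the same x with |GN| = 44.0 and N on the +y side, so N = (0.000, 44.00). The virtual corner opposite G is at (59.00, 44.00). The tangent condition forces KT to be normal to RT and tangency of A1 to MN means the radius KM is perpendicular to MN, with radius 3.6, so the center K sits 3.6 in from both sides at K = (55.40, 40.40). Then |GK| = |K − G| = 68.57.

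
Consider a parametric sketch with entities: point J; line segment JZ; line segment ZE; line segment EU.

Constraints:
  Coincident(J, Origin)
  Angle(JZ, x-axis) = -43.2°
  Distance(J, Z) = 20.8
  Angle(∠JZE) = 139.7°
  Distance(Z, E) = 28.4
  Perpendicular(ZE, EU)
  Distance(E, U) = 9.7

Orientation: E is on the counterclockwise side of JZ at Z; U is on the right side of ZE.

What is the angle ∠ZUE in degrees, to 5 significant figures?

71.142°

J is at the origin; JZ runs at -43.2° with length 20.8, so Z = 20.8·(cos -43.2°, sin -43.2°) = (15.163, -14.239). ∠JZE = 139.7°, so ZE runs at -43.2° + (180° − 139.7°) = -2.9000° from the x-axis; with |ZE| = 28.4, E = Z + 28.4·(cos -2.9000°, sin -2.9000°) = (43.526, -15.675). The perpendicularity gives EU at right angles to ZE; with |EU| = 9.7 on the right of ZE, U = E + 9.7·(-0.050593, -0.99872) = (43.035, -25.363). Then cos ∠ZUE = UZ·UE / (|UZ||UE|), giving 71.142°.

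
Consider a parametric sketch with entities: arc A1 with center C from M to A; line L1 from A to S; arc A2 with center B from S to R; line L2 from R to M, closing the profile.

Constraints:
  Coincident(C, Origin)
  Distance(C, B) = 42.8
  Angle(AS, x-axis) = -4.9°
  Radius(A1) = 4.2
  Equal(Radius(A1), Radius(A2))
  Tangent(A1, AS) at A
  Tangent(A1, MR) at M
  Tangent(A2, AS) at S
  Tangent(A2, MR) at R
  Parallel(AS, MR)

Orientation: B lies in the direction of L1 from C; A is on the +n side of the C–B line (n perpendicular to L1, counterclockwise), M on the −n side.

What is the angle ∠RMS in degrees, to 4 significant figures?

11.10°

The slot axis is L1's direction at -4.9°, so u = (cos -4.9°, sin -4.9°) = (0.9963, -0.08542) and n = (−sin -4.9°, cos -4.9°) = (0.08542, 0.9963). C is at the origin and B lies 42.8 along u from C, so B = 42.8·u = (42.64, -3.656). Tangency of A1 to both parallel lines with radius 4.2 puts A and M at C ± 4.2·n: A = (0.3588, 4.185), M = (-0.3588, -4.185). Equal radii place S and R the same way about B: S = B + 4.2·n = (43.00, 0.5288), R = B − 4.2·n = (42.28, -7.840). Then cos ∠RMS = MR·MS / (|MR||MS|), giving 11.10°.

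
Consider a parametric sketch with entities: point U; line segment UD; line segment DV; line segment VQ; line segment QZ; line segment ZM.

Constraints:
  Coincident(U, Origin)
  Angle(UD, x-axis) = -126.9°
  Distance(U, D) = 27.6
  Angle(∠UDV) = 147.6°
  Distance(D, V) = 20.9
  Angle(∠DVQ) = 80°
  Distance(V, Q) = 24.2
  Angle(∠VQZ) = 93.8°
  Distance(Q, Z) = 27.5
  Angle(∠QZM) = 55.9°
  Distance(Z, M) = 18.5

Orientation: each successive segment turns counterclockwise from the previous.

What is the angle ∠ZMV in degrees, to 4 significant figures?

149.3°

∠VQZ = 93.8° gives QZ at 91.70° from the x-axis; with |QZ| = 27.5, Z = (5.061, -13.10). ∠QZM = 55.9° gives ZM at -144.2° from the x-axis; with |ZM| = 18.5, M = (-9.943, -23.92). Then cos ∠ZMV = MZ·MV / (|MZ||MV|), giving 149.3°.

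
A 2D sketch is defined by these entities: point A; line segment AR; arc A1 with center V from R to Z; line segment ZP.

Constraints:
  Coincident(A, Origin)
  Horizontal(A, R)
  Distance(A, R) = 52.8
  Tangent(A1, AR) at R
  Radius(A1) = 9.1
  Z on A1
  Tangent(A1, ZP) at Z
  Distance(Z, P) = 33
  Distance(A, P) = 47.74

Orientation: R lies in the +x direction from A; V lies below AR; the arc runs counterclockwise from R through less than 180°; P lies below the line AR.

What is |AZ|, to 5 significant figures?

44.772

A is at the origin; A and R share the same y with |AR| = 52.8 and R on the +x side, so R = (52.800, 0.0000). A1 meets AR tangentially, so VR is at right angles to AR, so V = R + (0, -9.1) = (52.800, -9.1000). Since VZ ⟂ ZP (tangency), |VP| = √(9.1² + 33.0²) = 34.232 regardless of where Z sits on A1. So P lies on both circle(A, 47.74) and circle(V, 34.232); the below-AR intersection is P = (31.485, -35.886). Z is the foot of the tangent from P: Z = (44.429, -5.5305).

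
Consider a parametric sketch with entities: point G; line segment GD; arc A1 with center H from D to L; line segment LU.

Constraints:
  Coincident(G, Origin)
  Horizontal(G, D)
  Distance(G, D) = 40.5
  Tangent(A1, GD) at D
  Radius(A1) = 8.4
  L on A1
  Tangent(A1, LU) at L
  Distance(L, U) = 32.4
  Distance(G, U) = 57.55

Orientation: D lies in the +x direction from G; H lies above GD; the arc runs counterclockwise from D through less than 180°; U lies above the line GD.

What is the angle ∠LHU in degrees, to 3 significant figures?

75.5°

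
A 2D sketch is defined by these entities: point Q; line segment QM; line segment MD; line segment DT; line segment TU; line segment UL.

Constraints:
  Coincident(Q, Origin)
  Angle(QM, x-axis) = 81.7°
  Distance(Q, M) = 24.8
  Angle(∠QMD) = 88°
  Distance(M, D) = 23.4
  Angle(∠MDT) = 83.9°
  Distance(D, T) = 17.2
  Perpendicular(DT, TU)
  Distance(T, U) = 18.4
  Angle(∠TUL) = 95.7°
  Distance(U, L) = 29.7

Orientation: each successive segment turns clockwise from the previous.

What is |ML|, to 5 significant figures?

14.963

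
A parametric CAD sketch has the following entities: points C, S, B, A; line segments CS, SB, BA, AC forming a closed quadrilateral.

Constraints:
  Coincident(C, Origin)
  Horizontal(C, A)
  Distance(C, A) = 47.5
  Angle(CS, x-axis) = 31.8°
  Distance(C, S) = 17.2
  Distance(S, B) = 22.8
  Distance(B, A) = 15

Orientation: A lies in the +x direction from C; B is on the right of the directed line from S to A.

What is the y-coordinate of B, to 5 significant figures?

-4.2624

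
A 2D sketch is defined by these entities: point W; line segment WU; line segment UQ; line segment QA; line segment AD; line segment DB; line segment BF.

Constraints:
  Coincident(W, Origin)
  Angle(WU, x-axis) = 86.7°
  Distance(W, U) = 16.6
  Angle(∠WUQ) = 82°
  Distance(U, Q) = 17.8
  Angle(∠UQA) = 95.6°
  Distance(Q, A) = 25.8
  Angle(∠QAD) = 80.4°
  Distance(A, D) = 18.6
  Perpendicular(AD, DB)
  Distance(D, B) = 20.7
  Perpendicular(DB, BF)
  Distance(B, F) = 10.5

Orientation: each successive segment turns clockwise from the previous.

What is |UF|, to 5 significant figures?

14.391

AD ⟂ DB, so DB runs at 74.700°; with |DB| = 20.7, B = (3.3695, 12.287). The perpendicularity gives BF at right angles to DB, so BF runs at -15.300°; with |BF| = 10.5, F = (13.497, 9.5159). Then |UF| = |F − U| = 14.391.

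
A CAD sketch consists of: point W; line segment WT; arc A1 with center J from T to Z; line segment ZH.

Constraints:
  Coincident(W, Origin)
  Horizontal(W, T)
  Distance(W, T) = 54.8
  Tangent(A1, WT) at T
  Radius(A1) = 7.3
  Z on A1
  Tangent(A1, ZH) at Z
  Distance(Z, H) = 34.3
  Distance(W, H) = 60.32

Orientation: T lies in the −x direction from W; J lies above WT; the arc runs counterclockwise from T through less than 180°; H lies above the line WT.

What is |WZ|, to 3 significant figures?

48.0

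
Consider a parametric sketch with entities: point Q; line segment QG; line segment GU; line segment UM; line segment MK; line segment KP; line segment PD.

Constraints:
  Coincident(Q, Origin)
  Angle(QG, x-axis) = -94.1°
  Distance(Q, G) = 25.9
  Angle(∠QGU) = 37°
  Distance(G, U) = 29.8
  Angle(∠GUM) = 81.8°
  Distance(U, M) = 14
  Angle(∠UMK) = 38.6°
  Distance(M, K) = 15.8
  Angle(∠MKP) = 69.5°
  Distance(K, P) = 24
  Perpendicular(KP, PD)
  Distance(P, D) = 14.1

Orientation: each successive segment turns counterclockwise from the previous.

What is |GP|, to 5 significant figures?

43.625

Q is at the origin; QG runs at -94.1° with length 25.9, so G = (-1.8518, -25.834). ∠QGU = 37.0° gives GU at 48.900° from the x-axis; with |GU| = 29.8, U = (17.738, -3.3775). ∠GUM = 81.8° gives UM at 147.10° from the x-axis; with |UM| = 14.0, M = (5.9833, 4.2269). ∠UMK = 38.6° gives MK at -71.500° from the x-axis; with |MK| = 15.8, K = (10.997, -10.757). ∠MKP = 69.5° gives KP at 39.000° from the x-axis; with |KP| = 24.0, P = (29.648, 4.3471). Then |GP| = |P − G| = 43.625.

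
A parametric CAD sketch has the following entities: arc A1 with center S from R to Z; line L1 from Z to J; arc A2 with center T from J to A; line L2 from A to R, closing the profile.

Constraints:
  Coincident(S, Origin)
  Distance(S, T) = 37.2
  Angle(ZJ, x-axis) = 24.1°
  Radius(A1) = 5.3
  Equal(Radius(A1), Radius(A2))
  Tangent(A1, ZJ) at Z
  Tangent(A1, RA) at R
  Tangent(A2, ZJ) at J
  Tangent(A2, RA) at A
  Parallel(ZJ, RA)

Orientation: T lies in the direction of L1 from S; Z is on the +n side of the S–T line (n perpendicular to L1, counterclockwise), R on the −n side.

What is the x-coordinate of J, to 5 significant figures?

31.793

The slot axis is L1's direction at 24.1°, so u = (cos 24.1°, sin 24.1°) = (0.91283, 0.40833) and n = (−sin 24.1°, cos 24.1°) = (-0.40833, 0.91283). S is at the origin and T lies 37.2 along u from S, so T = 37.2·u = (33.957, 15.190). Tangency of A1 to both parallel lines with radius 5.3 puts Z and R at S ± 5.3·n: Z = (-2.1642, 4.8380), R = (2.1642, -4.8380). Equal radii place J and A the same way about T: J = T + 5.3·n = (31.793, 20.028), A = T − 5.3·n = (36.122, 10.352). So J.x = 31.793.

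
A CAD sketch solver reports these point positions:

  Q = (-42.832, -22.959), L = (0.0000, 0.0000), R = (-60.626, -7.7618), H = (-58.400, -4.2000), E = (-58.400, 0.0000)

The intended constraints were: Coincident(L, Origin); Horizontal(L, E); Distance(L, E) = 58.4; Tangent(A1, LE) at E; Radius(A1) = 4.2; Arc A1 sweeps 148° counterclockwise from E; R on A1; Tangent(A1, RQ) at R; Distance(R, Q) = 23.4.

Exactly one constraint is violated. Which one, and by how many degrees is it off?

Tangent(A1, RQ) at R — off by 8.50°.

L = (0.00, 0.00) ✓; L.y = 0.00, E.y = 0.00 ✓; |LE| = 58.40 ✓; ∠(HE, EL) = 90.00° ✓; |HE| = 4.200 ✓; bearing(H→R) − bearing(H→E) = 148.0° ✓; |HR| = 4.200 ✓; ∠(HR, RQ) = 98.50° ✗; |RQ| = 23.40 ✓.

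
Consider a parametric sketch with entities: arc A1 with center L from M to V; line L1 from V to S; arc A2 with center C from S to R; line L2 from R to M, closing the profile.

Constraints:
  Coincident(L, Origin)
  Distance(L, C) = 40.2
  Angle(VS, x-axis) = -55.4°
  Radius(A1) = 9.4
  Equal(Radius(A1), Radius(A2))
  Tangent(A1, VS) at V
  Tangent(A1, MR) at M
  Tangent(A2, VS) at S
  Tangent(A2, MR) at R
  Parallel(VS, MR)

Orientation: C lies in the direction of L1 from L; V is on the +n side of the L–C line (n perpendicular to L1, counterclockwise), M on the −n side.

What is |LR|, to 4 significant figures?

41.28

The slot axis is L1's direction at -55.4°, so u = (cos -55.4°, sin -55.4°) = (0.5678, -0.8231) and n = (−sin -55.4°, cos -55.4°) = (0.8231, 0.5678). L is at the origin and C lies 40.2 along u from L, so C = 40.2·u = (22.83, -33.09). Tangency of A1 to both parallel lines with radius 9.4 puts V and M at L ± 9.4·n: V = (7.737, 5.338), M = (-7.737, -5.338). Equal radii place S and R the same way about C: S = C + 9.4·n = (30.56, -27.75), R = C − 9.4·n = (15.09, -38.43). Then |LR| = |R − L| = 41.28.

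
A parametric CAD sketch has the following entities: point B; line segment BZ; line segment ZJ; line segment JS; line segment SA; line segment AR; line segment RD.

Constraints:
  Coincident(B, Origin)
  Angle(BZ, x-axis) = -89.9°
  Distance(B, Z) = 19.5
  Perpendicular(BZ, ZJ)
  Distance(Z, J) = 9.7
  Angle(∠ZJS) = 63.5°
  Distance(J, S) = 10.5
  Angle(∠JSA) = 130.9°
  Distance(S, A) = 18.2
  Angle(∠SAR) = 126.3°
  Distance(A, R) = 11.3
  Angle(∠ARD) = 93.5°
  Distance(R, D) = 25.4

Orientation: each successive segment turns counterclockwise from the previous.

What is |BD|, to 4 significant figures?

33.96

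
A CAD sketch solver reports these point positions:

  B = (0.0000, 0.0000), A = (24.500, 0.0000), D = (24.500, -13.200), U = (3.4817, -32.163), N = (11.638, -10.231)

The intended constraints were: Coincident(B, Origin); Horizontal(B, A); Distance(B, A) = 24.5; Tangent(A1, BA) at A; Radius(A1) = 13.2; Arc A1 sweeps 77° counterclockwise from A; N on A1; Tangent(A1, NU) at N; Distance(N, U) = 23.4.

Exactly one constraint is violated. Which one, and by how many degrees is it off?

Tangent(A1, NU) at N — off by 7.40°.

B = (0.00, 0.00) ✓; B.y = 0.00, A.y = 0.00 ✓; |BA| = 24.50 ✓; ∠(DA, AB) = 90.00° ✓; |DA| = 13.20 ✓; bearing(D→N) − bearing(D→A) = 77.00° ✓; |DN| = 13.20 ✓; ∠(DN, NU) = 97.40° ✗; |NU| = 23.40 ✓.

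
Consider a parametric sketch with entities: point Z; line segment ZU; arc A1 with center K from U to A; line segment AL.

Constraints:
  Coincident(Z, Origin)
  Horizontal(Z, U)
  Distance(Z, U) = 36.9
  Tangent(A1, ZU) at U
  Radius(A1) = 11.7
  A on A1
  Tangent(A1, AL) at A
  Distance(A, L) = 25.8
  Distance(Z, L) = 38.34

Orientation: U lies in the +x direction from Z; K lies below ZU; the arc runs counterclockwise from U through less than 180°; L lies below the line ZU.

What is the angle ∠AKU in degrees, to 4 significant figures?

74.53°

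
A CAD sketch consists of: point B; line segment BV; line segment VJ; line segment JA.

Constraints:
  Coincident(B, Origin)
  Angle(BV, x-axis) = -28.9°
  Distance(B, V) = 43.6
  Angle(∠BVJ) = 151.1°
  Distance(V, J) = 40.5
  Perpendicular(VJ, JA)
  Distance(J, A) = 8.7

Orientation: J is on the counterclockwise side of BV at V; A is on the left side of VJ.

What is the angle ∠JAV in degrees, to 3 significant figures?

77.9°

B is at the origin; BV runs at -28.9° with length 43.6, so V = 43.6·(cos -28.9°, sin -28.9°) = (38.2, -21.1). ∠BVJ = 151.1°, so VJ runs at -28.9° + (180° − 151.1°) = 0.00° from the x-axis; with |VJ| = 40.5, J = V + 40.5·(cos 0.00°, sin 0.00°) = (78.7, -21.1). The perpendicularity gives JA at right angles to VJ; with |JA| = 8.7 on the left of VJ, A = J + 8.7·(-0.00, 1.00) = (78.7, -12.4). Then cos ∠JAV = AJ·AV / (|AJ||AV|), giving 77.9°.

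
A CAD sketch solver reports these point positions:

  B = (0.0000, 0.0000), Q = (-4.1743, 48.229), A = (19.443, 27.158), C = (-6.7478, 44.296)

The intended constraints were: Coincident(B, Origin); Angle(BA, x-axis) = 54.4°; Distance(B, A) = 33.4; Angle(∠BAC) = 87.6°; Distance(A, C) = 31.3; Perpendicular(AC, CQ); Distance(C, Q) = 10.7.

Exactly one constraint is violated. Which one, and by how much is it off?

Distance(C, Q) = 10.7 — off by 6.00.

B = (0.00, 0.00) ✓; BA at 54.40° ✓; |BA| = 33.40 ✓; ∠BAC = 87.60° ✓; |AC| = 31.30 ✓; ∠(AC, CQ) = 90.00° ✓; |CQ| = 4.700 ✗.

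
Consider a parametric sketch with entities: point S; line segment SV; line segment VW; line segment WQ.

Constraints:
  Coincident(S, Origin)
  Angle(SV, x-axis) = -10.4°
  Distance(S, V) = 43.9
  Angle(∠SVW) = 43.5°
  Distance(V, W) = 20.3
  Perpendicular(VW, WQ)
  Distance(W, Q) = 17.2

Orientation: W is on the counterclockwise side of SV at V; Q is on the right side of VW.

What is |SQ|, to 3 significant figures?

48.8

S is at the origin; SV runs at -10.4° with length 43.9, so V = 43.9·(cos -10.4°, sin -10.4°) = (43.2, -7.92). ∠SVW = 43.5°, so VW runs at -10.4° + (180° − 43.5°) = 126° from the x-axis; with |VW| = 20.3, W = V + 20.3·(cos 126°, sin 126°) = (31.2, 8.48). VW is perpendicular to WQ; with |WQ| = 17.2 on the right of VW, Q = W + 17.2·(0.808, 0.589) = (45.1, 18.6). Then |SQ| = |Q − S| = 48.8.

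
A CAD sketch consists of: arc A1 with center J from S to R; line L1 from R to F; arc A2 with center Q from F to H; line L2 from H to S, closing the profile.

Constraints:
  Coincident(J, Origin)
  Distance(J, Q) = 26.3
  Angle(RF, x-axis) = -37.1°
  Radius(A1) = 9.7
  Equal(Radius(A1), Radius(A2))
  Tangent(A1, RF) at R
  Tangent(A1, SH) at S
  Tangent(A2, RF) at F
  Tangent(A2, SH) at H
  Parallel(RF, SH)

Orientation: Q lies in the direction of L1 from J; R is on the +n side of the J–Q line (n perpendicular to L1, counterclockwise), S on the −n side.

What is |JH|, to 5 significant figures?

28.032

Tangency of A1 to both parallel lines with radius 9.7 puts R and S at J ± 9.7·n: R = (5.8511, 7.7366), S = (-5.8511, -7.7366). Equal radii place F and H the same way about Q: F = Q + 9.7·n = (26.828, -8.1278), H = Q − 9.7·n = (15.125, -23.601). Then |JH| = |H − J| = 28.032.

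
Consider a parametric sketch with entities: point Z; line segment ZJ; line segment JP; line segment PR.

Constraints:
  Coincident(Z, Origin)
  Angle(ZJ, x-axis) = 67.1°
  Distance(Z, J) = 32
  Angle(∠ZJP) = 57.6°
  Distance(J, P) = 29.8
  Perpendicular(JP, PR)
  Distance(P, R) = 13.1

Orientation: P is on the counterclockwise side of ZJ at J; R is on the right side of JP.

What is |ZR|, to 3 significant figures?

42.1

Z is at the origin; ZJ runs at 67.1° with length 32.0, so J = 32.0·(cos 67.1°, sin 67.1°) = (12.5, 29.5). ∠ZJP = 57.6°, so JP runs at 67.1° + (180° − 57.6°) = 190° from the x-axis; with |JP| = 29.8, P = J + 29.8·(cos 190°, sin 190°) = (-16.9, 24.6). JP ⟂ PR; with |PR| = 13.1 on the right of JP, R = P + 13.1·(-0.165, 0.986) = (-19.1, 37.5). Then |ZR| = |R − Z| = 42.1.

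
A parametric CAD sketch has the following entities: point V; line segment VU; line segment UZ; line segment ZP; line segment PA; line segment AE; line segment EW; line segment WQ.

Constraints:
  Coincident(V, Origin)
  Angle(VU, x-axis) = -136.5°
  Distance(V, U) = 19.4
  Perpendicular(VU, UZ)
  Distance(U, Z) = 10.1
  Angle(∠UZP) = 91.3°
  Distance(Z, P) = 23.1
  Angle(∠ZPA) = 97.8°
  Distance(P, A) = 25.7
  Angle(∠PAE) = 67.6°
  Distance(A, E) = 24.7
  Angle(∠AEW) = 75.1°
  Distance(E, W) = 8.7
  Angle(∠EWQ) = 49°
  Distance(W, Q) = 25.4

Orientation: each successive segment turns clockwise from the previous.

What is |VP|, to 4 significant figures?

11.25

VU is perpendicular to UZ, so UZ runs at 133.5°; with |UZ| = 10.1, Z = (-21.02, -6.028). ∠UZP = 91.3° gives ZP at 44.80° from the x-axis; with |ZP| = 23.1, P = (-4.634, 10.25). Then |VP| = |P − V| = 11.25.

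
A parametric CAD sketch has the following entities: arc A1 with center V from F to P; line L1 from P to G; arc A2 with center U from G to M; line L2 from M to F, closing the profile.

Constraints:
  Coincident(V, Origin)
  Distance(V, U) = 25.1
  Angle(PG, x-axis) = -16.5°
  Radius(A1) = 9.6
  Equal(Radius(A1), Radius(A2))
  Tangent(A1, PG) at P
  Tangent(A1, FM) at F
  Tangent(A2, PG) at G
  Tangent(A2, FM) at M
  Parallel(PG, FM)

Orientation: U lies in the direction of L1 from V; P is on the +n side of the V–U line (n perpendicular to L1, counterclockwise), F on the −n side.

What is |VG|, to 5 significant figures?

26.873

The slot axis is L1's direction at -16.5°, so u = (cos -16.5°, sin -16.5°) = (0.95882, -0.28402) and n = (−sin -16.5°, cos -16.5°) = (0.28402, 0.95882). V is at the origin and U lies 25.1 along u from V, so U = 25.1·u = (24.066, -7.1288). Tangency of A1 to both parallel lines with radius 9.6 puts P and F at V ± 9.6·n: P = (2.7265, 9.2047), F = (-2.7265, -9.2047). Equal radii place G and M the same way about U: G = U + 9.6·n = (26.793, 2.0759), M = U − 9.6·n = (21.340, -16.333). Then |VG| = |G − V| = 26.873.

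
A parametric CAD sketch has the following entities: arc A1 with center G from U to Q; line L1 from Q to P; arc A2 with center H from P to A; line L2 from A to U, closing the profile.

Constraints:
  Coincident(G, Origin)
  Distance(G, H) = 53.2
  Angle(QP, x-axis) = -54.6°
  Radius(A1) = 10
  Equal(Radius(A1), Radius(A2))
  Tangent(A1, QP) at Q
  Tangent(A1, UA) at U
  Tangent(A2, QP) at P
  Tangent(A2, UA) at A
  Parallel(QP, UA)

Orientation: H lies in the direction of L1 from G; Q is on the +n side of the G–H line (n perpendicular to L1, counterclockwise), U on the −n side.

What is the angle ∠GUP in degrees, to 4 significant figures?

69.40°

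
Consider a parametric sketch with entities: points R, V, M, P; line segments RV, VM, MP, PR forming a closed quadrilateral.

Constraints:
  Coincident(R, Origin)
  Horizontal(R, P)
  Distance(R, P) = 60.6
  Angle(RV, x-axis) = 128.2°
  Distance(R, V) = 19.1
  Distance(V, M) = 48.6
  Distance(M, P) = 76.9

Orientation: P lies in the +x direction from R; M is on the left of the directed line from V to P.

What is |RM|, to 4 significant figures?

59.16

Checks: |VM| = 48.60 ✓; |MP| = 76.90 ✓.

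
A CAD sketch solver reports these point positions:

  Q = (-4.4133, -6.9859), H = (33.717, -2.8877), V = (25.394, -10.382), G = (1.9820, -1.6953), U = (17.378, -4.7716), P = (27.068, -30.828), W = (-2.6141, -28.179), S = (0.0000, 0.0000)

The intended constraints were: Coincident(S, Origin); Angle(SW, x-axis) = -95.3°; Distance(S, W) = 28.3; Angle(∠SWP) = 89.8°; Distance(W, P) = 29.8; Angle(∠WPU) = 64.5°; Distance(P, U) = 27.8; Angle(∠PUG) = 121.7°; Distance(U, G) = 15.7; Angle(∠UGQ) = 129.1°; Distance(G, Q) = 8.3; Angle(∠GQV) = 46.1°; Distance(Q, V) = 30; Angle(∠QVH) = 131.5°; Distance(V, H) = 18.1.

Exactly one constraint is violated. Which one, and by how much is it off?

Distance(V, H) = 18.1 — off by 6.90.

S = (0.00, 0.00) ✓; SW at -95.30° ✓; |SW| = 28.30 ✓; ∠SWP = 89.80° ✓; |WP| = 29.80 ✓; ∠WPU = 64.50° ✓; |PU| = 27.80 ✓; ∠PUG = 121.7° ✓; |UG| = 15.70 ✓; ∠UGQ = 129.1° ✓; |GQ| = 8.300 ✓; ∠GQV = 46.10° ✓; |QV| = 30.00 ✓; ∠QVH = 131.5° ✓; |VH| = 11.20 ✗.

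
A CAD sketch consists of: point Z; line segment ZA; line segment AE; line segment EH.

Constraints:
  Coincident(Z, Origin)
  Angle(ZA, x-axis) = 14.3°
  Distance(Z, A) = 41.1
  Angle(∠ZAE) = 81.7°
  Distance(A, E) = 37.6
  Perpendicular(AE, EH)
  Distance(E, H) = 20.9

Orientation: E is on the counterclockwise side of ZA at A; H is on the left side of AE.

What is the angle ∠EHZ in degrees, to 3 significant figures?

122°

Z is at the origin; ZA runs at 14.3° with length 41.1, so A = 41.1·(cos 14.3°, sin 14.3°) = (39.8, 10.2). ∠ZAE = 81.7°, so AE runs at 14.3° + (180° − 81.7°) = 113° from the x-axis; with |AE| = 37.6, E = A + 37.6·(cos 113°, sin 113°) = (25.4, 44.9). AE is perpendicular to EH; with |EH| = 20.9 on the left of AE, H = E + 20.9·(-0.923, -0.384) = (6.08, 36.8). Then cos ∠EHZ = HE·HZ / (|HE||HZ|), giving 122°.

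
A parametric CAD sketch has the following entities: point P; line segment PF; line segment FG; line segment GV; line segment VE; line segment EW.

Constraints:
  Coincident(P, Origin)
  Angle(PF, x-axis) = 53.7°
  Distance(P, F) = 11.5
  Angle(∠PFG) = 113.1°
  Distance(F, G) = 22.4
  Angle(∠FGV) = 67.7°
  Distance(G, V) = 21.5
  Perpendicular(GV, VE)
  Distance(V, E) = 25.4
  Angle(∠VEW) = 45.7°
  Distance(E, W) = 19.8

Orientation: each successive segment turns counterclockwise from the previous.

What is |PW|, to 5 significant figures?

15.725

P is at the origin; PF runs at 53.7° with length 11.5, so F = (6.8082, 9.2682). ∠PFG = 113.1° gives FG at 120.60° from the x-axis; with |FG| = 22.4, G = (-4.5944, 28.549). ∠FGV = 67.7° gives GV at -127.10° from the x-axis; with |GV| = 21.5, V = (-17.563, 11.401). GV ⟂ VE, so VE runs at -37.100°; with |VE| = 25.4, E = (2.6953, -3.9207). ∠VEW = 45.7° gives EW at 97.200° from the x-axis; with |EW| = 19.8, W = (0.21369, 15.723). Then |PW| = |W − P| = 15.725.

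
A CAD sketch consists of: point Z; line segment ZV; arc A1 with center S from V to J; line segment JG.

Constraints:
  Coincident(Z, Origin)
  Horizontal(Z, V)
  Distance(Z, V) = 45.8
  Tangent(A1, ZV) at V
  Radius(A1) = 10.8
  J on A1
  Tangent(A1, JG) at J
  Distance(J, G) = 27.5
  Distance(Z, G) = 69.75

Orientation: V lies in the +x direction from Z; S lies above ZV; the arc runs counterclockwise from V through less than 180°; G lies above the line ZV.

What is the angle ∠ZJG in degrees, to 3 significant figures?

105°

Z is at the origin; Z and V share the same y with |ZV| = 45.8 and V on the +x side, so V = (45.8, 0.00). Tangency of A1 to ZV means the radius SV is perpendicular to ZV, so S = V + (0, 10.8) = (45.8, 10.8). Since SJ ⟂ JG (tangency), |SG| = √(10.8² + 27.5²) = 29.5 regardless of where J sits on A1. So G lies on both circle(Z, 69.75) and circle(S, 29.5); the above-ZV intersection is G = (59.0, 37.2). J is the foot of the tangent from G: J = (56.6, 9.85).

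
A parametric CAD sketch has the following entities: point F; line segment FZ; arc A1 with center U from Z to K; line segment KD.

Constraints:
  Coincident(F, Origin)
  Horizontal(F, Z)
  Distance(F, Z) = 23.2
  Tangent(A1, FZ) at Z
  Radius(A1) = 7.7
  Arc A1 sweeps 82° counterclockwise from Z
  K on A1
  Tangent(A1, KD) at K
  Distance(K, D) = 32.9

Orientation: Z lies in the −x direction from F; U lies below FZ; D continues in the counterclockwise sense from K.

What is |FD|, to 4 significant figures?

52.83

F is at the origin; FZ is horizontal with |FZ| = 23.2 and Z on the −x side, so Z = (-23.20, 0.000). Tangency of A1 to FZ means the radius UZ is perpendicular to FZ, so U = Z + (0, -7.7) = (-23.20, -7.700). On A1, Z sits at bearing 90° from U; an 82° counterclockwise sweep puts K at bearing 172°, so K = U + 7.7·(cos 172°, sin 172°) = (-30.83, -6.628). Since A1 is tangent to KD there, UK ⟂ KD, so KD runs along (−sin 172°, cos 172°); with |KD| = 32.9, D = (-35.40, -39.21). Then |FD| = |D − F| = 52.83.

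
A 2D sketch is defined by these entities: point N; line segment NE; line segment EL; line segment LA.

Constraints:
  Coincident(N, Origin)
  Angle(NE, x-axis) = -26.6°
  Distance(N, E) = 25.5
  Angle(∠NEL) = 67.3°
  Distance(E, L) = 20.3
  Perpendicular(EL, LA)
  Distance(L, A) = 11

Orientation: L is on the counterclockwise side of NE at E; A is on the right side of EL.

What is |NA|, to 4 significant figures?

36.07

N is at the origin; NE runs at -26.6° with length 25.5, so E = 25.5·(cos -26.6°, sin -26.6°) = (22.80, -11.42). ∠NEL = 67.3°, so EL runs at -26.6° + (180° − 67.3°) = 86.10° from the x-axis; with |EL| = 20.3, L = E + 20.3·(cos 86.10°, sin 86.10°) = (24.18, 8.835). EL ⟂ LA; with |LA| = 11.0 on the right of EL, A = L + 11.0·(0.9977, -0.06802) = (35.16, 8.087). Then |NA| = |A − N| = 36.07.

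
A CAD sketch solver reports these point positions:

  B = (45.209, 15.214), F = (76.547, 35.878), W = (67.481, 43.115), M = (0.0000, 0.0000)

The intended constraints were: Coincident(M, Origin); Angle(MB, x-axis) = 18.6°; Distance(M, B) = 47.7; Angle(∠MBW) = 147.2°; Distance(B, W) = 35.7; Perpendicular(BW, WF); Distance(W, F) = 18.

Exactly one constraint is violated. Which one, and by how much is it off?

Distance(W, F) = 18 — off by 6.40.

M = (0.00, 0.00) ✓; MB at 18.60° ✓; |MB| = 47.70 ✓; ∠MBW = 147.2° ✓; |BW| = 35.70 ✓; ∠(BW, WF) = 90.00° ✓; |WF| = 11.60 ✗.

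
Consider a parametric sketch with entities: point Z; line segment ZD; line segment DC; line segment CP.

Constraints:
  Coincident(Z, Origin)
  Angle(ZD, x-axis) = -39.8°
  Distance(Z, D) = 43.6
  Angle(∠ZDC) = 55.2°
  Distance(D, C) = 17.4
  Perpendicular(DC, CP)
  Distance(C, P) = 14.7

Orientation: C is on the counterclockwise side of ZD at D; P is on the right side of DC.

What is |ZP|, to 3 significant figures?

51.1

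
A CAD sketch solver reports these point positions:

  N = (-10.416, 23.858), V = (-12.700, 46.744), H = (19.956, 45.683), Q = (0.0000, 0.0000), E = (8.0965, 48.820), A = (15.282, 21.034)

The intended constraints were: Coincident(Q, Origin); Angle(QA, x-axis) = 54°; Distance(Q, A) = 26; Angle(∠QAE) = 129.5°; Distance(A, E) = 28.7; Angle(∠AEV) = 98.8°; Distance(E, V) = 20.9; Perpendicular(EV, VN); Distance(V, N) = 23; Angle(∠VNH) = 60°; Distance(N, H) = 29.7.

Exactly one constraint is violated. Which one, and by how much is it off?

Distance(N, H) = 29.7 — off by 7.70.

Q = (0.00, 0.00) ✓; QA at 54.00° ✓; |QA| = 26.00 ✓; ∠QAE = 129.5° ✓; |AE| = 28.70 ✓; ∠AEV = 98.80° ✓; |EV| = 20.90 ✓; ∠(EV, VN) = 90.00° ✓; |VN| = 23.00 ✓; ∠VNH = 60.00° ✓; |NH| = 37.40 ✗.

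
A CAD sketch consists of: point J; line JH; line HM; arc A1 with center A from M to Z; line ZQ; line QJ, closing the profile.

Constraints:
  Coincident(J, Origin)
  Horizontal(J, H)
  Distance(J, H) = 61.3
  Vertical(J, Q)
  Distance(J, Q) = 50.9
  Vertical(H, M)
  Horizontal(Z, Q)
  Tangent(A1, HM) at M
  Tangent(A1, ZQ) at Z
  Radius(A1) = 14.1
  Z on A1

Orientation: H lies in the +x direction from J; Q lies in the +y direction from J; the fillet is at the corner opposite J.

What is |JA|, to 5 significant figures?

59.850

JQ is vertical with |JQ| = 50.9 and Q on the +y side, so Q = (0.0000, 50.900). The virtual corner opposite J is at (61.300, 50.900). A1 meets HM tangentially, so AM is at right angles to HM and tangency of A1 to ZQ means the radius AZ is perpendicular to ZQ, with radius 14.1, so the center A sits 14.1 in from both sides at A = (47.200, 36.800). Then |JA| = |A − J| = 59.850.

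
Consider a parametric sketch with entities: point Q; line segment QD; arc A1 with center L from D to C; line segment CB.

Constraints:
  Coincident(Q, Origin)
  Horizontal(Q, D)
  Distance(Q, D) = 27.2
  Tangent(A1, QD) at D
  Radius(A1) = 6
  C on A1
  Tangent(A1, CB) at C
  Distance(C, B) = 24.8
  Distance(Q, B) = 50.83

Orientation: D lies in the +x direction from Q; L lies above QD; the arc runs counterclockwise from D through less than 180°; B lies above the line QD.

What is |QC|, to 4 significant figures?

32.63

Q is at the origin; Q and D share the same y with |QD| = 27.2 and D on the +x side, so D = (27.20, 0.000). The tangent condition forces LD to be normal to QD, so L = D + (0, 6) = (27.20, 6.000). Since LC ⟂ CB (tangency), |LB| = √(6.0² + 24.8²) = 25.52 regardless of where C sits on A1. So B lies on both circle(Q, 50.83) and circle(L, 25.52); the above-QD intersection is B = (44.28, 24.95). C is the foot of the tangent from B: C = (32.48, 3.143).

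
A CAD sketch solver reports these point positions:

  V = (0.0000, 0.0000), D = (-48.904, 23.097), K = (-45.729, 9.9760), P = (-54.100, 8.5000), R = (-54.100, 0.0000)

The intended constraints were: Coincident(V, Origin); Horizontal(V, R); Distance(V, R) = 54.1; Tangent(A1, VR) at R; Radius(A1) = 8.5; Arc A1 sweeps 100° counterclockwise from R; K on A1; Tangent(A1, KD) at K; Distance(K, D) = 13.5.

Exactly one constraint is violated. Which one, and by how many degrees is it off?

Tangent(A1, KD) at K — off by 3.60°.

V = (0.00, 0.00) ✓; V.y = 0.00, R.y = 0.00 ✓; |VR| = 54.10 ✓; ∠(PR, RV) = 90.00° ✓; |PR| = 8.500 ✓; bearing(P→K) − bearing(P→R) = 100.0° ✓; |PK| = 8.500 ✓; ∠(PK, KD) = 86.40° ✗; |KD| = 13.50 ✓.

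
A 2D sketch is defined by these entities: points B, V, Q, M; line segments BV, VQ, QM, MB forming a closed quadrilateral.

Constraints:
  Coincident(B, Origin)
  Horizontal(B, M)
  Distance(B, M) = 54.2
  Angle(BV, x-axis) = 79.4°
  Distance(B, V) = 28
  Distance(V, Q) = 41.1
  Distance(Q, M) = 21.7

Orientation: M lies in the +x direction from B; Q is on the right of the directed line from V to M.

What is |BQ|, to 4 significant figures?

32.84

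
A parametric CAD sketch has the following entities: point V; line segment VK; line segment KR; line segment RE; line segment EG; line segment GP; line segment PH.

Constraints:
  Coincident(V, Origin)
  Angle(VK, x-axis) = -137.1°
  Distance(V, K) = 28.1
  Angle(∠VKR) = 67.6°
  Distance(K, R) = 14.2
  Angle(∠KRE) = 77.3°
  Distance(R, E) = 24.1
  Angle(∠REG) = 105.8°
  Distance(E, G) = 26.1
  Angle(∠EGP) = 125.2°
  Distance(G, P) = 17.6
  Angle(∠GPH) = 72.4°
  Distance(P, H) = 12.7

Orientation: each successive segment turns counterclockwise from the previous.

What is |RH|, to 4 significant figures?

31.10

V is at the origin; VK runs at -137.1° with length 28.1, so K = (-20.58, -19.13). ∠VKR = 67.6° gives KR at -24.70° from the x-axis; with |KR| = 14.2, R = (-7.684, -25.06). ∠KRE = 77.3° gives RE at 78.00° from the x-axis; with |RE| = 24.1, E = (-2.673, -1.489). ∠REG = 105.8° gives EG at 152.2° from the x-axis; with |EG| = 26.1, G = (-25.76, 10.68). ∠EGP = 125.2° gives GP at -153.0° from the x-axis; with |GP| = 17.6, P = (-41.44, 2.694). ∠GPH = 72.4° gives PH at -45.40° from the x-axis; with |PH| = 12.7, H = (-32.52, -6.349). Then |RH| = |H − R| = 31.10.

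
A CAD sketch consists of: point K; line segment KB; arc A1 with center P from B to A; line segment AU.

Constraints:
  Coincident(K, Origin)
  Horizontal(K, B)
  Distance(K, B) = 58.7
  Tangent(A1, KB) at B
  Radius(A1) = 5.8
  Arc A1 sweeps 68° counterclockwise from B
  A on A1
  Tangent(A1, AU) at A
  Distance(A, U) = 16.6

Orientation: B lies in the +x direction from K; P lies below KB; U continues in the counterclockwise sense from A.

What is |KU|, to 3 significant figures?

50.8

K is at the origin; KB is horizontal with |KB| = 58.7 and B on the +x side, so B = (58.7, 0.00). Tangency of A1 to KB means the radius PB is perpendicular to KB, so P = B + (0, -5.8) = (58.7, -5.80). On A1, B sits at bearing 90° from P; a 68° counterclockwise sweep puts A at bearing 158°, so A = P + 5.8·(cos 158°, sin 158°) = (53.3, -3.63). A1 meets AU tangentially, so PA is at right angles to AU, so AU runs along (−sin 158°, cos 158°); with |AU| = 16.6, U = (47.1, -19.0). Then |KU| = |U − K| = 50.8.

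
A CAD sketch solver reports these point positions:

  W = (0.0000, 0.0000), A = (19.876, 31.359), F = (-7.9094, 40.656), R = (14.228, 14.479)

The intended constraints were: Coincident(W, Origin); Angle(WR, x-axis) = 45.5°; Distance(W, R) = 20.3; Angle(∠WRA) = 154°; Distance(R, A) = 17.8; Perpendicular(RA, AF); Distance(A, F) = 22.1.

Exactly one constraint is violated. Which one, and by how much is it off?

Distance(A, F) = 22.1 — off by 7.20.

W = (0.00, 0.00) ✓; WR at 45.50° ✓; |WR| = 20.30 ✓; ∠WRA = 154.0° ✓; |RA| = 17.80 ✓; ∠(RA, AF) = 90.00° ✓; |AF| = 29.30 ✗.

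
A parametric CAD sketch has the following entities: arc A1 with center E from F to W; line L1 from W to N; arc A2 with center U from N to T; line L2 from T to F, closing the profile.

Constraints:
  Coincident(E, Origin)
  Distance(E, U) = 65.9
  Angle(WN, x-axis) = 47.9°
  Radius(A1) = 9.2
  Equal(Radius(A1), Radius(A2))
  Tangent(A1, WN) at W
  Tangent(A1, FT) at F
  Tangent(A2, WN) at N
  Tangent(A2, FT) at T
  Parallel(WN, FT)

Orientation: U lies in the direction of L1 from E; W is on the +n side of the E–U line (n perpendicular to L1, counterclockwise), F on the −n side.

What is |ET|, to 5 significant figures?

66.539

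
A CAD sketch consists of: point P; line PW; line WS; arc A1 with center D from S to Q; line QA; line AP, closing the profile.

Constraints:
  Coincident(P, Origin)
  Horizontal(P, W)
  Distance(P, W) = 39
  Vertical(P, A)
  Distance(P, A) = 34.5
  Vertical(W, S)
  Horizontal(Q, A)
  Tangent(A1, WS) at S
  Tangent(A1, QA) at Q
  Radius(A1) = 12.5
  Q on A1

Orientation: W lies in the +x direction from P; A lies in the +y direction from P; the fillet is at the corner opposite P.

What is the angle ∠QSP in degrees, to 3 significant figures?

74.4°

P is at the origin; PW is horizontal with |PW| = 39.0 and W on the +x side, so W = (39.0, 0.00). PA is vertical with |PA| = 34.5 and A on the +y side, so A = (0.00, 34.5). The virtual corner opposite P is at (39.0, 34.5). The tangent condition forces DS to be normal to WS and tangency of A1 to QA means the radius DQ is perpendicular to QA, with radius 12.5, so the center D sits 12.5 in from both sides at D = (26.5, 22.0). That places the tangent points at S = (39.0, 22.0) on WS and Q = (26.5, 34.5) on QA. Then cos ∠QSP = SQ·SP / (|SQ||SP|), giving 74.4°.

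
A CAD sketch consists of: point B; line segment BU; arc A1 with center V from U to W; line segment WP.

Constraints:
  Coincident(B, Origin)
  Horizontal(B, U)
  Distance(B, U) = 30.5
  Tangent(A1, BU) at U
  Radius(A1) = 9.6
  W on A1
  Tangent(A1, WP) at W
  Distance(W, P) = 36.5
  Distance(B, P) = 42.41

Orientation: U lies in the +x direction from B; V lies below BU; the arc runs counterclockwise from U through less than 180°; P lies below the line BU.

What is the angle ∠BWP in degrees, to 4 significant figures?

88.79°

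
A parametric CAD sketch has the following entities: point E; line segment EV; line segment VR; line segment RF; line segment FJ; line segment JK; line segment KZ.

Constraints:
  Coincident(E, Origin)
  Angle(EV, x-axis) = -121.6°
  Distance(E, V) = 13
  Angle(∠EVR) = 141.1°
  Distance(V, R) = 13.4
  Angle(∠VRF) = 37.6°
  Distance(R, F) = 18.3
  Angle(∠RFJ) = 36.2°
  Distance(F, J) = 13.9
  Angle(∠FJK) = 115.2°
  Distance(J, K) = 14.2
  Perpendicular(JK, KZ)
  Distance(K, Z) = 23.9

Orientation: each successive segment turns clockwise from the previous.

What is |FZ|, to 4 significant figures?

23.09

∠FJK = 115.2° gives JK at -151.5° from the x-axis; with |JK| = 14.2, K = (-21.18, -20.83). JK ⟂ KZ, so KZ runs at 118.5°; with |KZ| = 23.9, Z = (-32.59, 0.1707). Then |FZ| = |Z − F| = 23.09.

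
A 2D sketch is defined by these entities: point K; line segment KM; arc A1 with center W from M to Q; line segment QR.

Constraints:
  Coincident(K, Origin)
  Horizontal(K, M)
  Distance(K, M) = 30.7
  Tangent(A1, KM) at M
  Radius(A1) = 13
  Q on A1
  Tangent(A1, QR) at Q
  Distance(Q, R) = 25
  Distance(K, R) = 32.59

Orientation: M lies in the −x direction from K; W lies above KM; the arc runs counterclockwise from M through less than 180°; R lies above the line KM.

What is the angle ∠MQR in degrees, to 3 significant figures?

146°

K is at the origin; K and M share the same y with |KM| = 30.7 and M on the −x side, so M = (-30.7, 0.00). A1 meets KM tangentially, so WM is at right angles to KM, so W = M + (0, 13) = (-30.7, 13.0). Since WQ ⟂ QR (tangency), |WR| = √(13.0² + 25.0²) = 28.2 regardless of where Q sits on A1. So R lies on both circle(K, 32.59) and circle(W, 28.2); the above-KM intersection is R = (-9.23, 31.3). Q is the foot of the tangent from R: Q = (-18.7, 8.10).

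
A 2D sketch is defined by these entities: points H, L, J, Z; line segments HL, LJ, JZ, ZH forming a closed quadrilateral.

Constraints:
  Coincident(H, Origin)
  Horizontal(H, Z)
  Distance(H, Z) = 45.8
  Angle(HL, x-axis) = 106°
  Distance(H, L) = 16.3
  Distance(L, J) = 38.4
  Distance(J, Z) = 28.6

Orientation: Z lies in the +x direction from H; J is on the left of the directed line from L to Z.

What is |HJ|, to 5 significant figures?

41.369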